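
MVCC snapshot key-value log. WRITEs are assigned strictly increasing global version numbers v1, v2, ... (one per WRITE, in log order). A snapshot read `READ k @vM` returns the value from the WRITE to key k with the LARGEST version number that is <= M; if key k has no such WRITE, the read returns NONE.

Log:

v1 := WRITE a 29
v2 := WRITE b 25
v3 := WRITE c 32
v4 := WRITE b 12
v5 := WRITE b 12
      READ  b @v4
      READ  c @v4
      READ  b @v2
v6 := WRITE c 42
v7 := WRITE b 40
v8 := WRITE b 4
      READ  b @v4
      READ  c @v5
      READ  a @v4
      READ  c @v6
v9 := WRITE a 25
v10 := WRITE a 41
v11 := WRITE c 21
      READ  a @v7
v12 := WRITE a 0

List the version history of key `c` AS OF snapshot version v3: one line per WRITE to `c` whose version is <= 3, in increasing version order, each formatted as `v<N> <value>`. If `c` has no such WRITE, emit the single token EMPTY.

Scan writes for key=c with version <= 3:
  v1 WRITE a 29 -> skip
  v2 WRITE b 25 -> skip
  v3 WRITE c 32 -> keep
  v4 WRITE b 12 -> skip
  v5 WRITE b 12 -> skip
  v6 WRITE c 42 -> drop (> snap)
  v7 WRITE b 40 -> skip
  v8 WRITE b 4 -> skip
  v9 WRITE a 25 -> skip
  v10 WRITE a 41 -> skip
  v11 WRITE c 21 -> drop (> snap)
  v12 WRITE a 0 -> skip
Collected: [(3, 32)]

Answer: v3 32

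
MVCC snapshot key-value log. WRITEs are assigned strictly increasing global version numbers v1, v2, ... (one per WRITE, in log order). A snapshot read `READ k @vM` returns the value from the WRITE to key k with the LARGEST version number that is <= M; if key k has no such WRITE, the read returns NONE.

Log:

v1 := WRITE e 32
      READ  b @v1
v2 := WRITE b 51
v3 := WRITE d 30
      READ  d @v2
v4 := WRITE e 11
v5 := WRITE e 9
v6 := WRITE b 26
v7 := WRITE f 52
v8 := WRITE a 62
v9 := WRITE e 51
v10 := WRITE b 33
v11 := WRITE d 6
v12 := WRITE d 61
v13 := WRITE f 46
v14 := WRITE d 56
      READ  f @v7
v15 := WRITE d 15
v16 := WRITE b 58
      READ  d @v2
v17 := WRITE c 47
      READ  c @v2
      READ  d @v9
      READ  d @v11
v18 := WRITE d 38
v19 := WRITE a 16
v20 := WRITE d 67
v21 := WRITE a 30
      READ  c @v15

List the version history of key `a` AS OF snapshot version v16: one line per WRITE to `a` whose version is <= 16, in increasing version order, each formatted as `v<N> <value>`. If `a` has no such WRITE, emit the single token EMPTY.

Scan writes for key=a with version <= 16:
  v1 WRITE e 32 -> skip
  v2 WRITE b 51 -> skip
  v3 WRITE d 30 -> skip
  v4 WRITE e 11 -> skip
  v5 WRITE e 9 -> skip
  v6 WRITE b 26 -> skip
  v7 WRITE f 52 -> skip
  v8 WRITE a 62 -> keep
  v9 WRITE e 51 -> skip
  v10 WRITE b 33 -> skip
  v11 WRITE d 6 -> skip
  v12 WRITE d 61 -> skip
  v13 WRITE f 46 -> skip
  v14 WRITE d 56 -> skip
  v15 WRITE d 15 -> skip
  v16 WRITE b 58 -> skip
  v17 WRITE c 47 -> skip
  v18 WRITE d 38 -> skip
  v19 WRITE a 16 -> drop (> snap)
  v20 WRITE d 67 -> skip
  v21 WRITE a 30 -> drop (> snap)
Collected: [(8, 62)]

Answer: v8 62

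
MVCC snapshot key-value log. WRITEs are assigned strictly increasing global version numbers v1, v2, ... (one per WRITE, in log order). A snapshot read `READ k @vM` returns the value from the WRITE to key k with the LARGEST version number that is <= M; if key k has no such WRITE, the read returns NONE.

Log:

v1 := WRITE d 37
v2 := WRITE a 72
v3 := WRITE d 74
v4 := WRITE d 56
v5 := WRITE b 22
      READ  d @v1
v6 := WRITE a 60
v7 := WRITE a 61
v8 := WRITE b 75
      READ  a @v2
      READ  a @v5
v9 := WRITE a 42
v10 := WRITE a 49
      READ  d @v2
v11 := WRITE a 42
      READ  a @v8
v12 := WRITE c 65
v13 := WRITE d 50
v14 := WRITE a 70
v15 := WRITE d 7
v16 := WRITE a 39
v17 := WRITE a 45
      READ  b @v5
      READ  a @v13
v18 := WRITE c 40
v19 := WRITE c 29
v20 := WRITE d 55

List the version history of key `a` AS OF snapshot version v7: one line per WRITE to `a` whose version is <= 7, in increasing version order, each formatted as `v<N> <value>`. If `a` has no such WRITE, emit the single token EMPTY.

Scan writes for key=a with version <= 7:
  v1 WRITE d 37 -> skip
  v2 WRITE a 72 -> keep
  v3 WRITE d 74 -> skip
  v4 WRITE d 56 -> skip
  v5 WRITE b 22 -> skip
  v6 WRITE a 60 -> keep
  v7 WRITE a 61 -> keep
  v8 WRITE b 75 -> skip
  v9 WRITE a 42 -> drop (> snap)
  v10 WRITE a 49 -> drop (> snap)
  v11 WRITE a 42 -> drop (> snap)
  v12 WRITE c 65 -> skip
  v13 WRITE d 50 -> skip
  v14 WRITE a 70 -> drop (> snap)
  v15 WRITE d 7 -> skip
  v16 WRITE a 39 -> drop (> snap)
  v17 WRITE a 45 -> drop (> snap)
  v18 WRITE c 40 -> skip
  v19 WRITE c 29 -> skip
  v20 WRITE d 55 -> skip
Collected: [(2, 72), (6, 60), (7, 61)]

Answer: v2 72
v6 60
v7 61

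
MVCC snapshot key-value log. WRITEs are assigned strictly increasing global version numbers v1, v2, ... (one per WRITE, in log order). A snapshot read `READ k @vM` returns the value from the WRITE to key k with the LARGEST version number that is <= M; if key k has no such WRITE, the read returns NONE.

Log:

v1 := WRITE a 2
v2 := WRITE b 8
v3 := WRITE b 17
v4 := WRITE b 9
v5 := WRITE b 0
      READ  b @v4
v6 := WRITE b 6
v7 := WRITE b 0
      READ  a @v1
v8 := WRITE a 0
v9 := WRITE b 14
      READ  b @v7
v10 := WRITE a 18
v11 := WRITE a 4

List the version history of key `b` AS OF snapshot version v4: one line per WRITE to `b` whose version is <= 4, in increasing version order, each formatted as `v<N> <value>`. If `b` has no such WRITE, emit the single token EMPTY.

Scan writes for key=b with version <= 4:
  v1 WRITE a 2 -> skip
  v2 WRITE b 8 -> keep
  v3 WRITE b 17 -> keep
  v4 WRITE b 9 -> keep
  v5 WRITE b 0 -> drop (> snap)
  v6 WRITE b 6 -> drop (> snap)
  v7 WRITE b 0 -> drop (> snap)
  v8 WRITE a 0 -> skip
  v9 WRITE b 14 -> drop (> snap)
  v10 WRITE a 18 -> skip
  v11 WRITE a 4 -> skip
Collected: [(2, 8), (3, 17), (4, 9)]

Answer: v2 8
v3 17
v4 9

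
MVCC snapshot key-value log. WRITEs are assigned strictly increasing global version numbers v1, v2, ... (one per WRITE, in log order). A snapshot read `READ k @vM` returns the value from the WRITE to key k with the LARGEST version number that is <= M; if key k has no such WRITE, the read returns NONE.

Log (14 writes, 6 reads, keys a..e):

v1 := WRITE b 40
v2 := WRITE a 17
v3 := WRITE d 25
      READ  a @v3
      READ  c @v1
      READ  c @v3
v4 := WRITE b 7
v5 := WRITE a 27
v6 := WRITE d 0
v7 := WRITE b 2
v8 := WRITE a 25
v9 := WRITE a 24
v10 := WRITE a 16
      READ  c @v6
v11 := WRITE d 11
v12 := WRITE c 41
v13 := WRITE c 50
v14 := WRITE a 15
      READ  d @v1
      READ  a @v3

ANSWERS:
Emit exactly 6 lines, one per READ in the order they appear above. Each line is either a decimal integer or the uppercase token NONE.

Answer: 17
NONE
NONE
NONE
NONE
17

Derivation:
v1: WRITE b=40  (b history now [(1, 40)])
v2: WRITE a=17  (a history now [(2, 17)])
v3: WRITE d=25  (d history now [(3, 25)])
READ a @v3: history=[(2, 17)] -> pick v2 -> 17
READ c @v1: history=[] -> no version <= 1 -> NONE
READ c @v3: history=[] -> no version <= 3 -> NONE
v4: WRITE b=7  (b history now [(1, 40), (4, 7)])
v5: WRITE a=27  (a history now [(2, 17), (5, 27)])
v6: WRITE d=0  (d history now [(3, 25), (6, 0)])
v7: WRITE b=2  (b history now [(1, 40), (4, 7), (7, 2)])
v8: WRITE a=25  (a history now [(2, 17), (5, 27), (8, 25)])
v9: WRITE a=24  (a history now [(2, 17), (5, 27), (8, 25), (9, 24)])
v10: WRITE a=16  (a history now [(2, 17), (5, 27), (8, 25), (9, 24), (10, 16)])
READ c @v6: history=[] -> no version <= 6 -> NONE
v11: WRITE d=11  (d history now [(3, 25), (6, 0), (11, 11)])
v12: WRITE c=41  (c history now [(12, 41)])
v13: WRITE c=50  (c history now [(12, 41), (13, 50)])
v14: WRITE a=15  (a history now [(2, 17), (5, 27), (8, 25), (9, 24), (10, 16), (14, 15)])
READ d @v1: history=[(3, 25), (6, 0), (11, 11)] -> no version <= 1 -> NONE
READ a @v3: history=[(2, 17), (5, 27), (8, 25), (9, 24), (10, 16), (14, 15)] -> pick v2 -> 17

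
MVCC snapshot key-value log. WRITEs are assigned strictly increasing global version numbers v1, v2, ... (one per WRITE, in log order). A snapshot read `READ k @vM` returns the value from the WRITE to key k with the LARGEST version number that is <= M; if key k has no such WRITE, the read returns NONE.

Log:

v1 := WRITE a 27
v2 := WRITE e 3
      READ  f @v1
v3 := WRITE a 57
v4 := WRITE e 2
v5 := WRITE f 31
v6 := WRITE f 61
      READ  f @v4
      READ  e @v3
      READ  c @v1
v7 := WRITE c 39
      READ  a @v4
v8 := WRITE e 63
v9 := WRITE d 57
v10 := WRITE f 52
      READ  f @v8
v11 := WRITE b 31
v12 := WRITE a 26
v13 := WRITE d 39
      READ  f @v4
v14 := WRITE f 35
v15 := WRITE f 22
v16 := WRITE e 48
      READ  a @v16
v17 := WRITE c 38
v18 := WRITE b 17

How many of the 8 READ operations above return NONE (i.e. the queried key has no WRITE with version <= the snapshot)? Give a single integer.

Answer: 4

Derivation:
v1: WRITE a=27  (a history now [(1, 27)])
v2: WRITE e=3  (e history now [(2, 3)])
READ f @v1: history=[] -> no version <= 1 -> NONE
v3: WRITE a=57  (a history now [(1, 27), (3, 57)])
v4: WRITE e=2  (e history now [(2, 3), (4, 2)])
v5: WRITE f=31  (f history now [(5, 31)])
v6: WRITE f=61  (f history now [(5, 31), (6, 61)])
READ f @v4: history=[(5, 31), (6, 61)] -> no version <= 4 -> NONE
READ e @v3: history=[(2, 3), (4, 2)] -> pick v2 -> 3
READ c @v1: history=[] -> no version <= 1 -> NONE
v7: WRITE c=39  (c history now [(7, 39)])
READ a @v4: history=[(1, 27), (3, 57)] -> pick v3 -> 57
v8: WRITE e=63  (e history now [(2, 3), (4, 2), (8, 63)])
v9: WRITE d=57  (d history now [(9, 57)])
v10: WRITE f=52  (f history now [(5, 31), (6, 61), (10, 52)])
READ f @v8: history=[(5, 31), (6, 61), (10, 52)] -> pick v6 -> 61
v11: WRITE b=31  (b history now [(11, 31)])
v12: WRITE a=26  (a history now [(1, 27), (3, 57), (12, 26)])
v13: WRITE d=39  (d history now [(9, 57), (13, 39)])
READ f @v4: history=[(5, 31), (6, 61), (10, 52)] -> no version <= 4 -> NONE
v14: WRITE f=35  (f history now [(5, 31), (6, 61), (10, 52), (14, 35)])
v15: WRITE f=22  (f history now [(5, 31), (6, 61), (10, 52), (14, 35), (15, 22)])
v16: WRITE e=48  (e history now [(2, 3), (4, 2), (8, 63), (16, 48)])
READ a @v16: history=[(1, 27), (3, 57), (12, 26)] -> pick v12 -> 26
v17: WRITE c=38  (c history now [(7, 39), (17, 38)])
v18: WRITE b=17  (b history now [(11, 31), (18, 17)])
Read results in order: ['NONE', 'NONE', '3', 'NONE', '57', '61', 'NONE', '26']
NONE count = 4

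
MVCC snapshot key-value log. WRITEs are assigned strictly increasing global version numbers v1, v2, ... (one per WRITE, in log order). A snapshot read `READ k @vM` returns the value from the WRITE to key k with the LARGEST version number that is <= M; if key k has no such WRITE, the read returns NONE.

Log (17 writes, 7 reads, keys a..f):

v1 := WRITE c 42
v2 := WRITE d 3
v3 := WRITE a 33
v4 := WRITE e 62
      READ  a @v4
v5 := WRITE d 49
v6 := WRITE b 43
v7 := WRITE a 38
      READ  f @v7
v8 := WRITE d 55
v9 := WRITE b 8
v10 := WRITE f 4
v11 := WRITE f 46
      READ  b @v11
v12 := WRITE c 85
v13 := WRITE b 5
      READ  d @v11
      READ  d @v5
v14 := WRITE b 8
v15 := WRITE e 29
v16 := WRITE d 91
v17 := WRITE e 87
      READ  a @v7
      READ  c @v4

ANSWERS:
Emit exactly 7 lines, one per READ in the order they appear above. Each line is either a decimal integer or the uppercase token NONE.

Answer: 33
NONE
8
55
49
38
42

Derivation:
v1: WRITE c=42  (c history now [(1, 42)])
v2: WRITE d=3  (d history now [(2, 3)])
v3: WRITE a=33  (a history now [(3, 33)])
v4: WRITE e=62  (e history now [(4, 62)])
READ a @v4: history=[(3, 33)] -> pick v3 -> 33
v5: WRITE d=49  (d history now [(2, 3), (5, 49)])
v6: WRITE b=43  (b history now [(6, 43)])
v7: WRITE a=38  (a history now [(3, 33), (7, 38)])
READ f @v7: history=[] -> no version <= 7 -> NONE
v8: WRITE d=55  (d history now [(2, 3), (5, 49), (8, 55)])
v9: WRITE b=8  (b history now [(6, 43), (9, 8)])
v10: WRITE f=4  (f history now [(10, 4)])
v11: WRITE f=46  (f history now [(10, 4), (11, 46)])
READ b @v11: history=[(6, 43), (9, 8)] -> pick v9 -> 8
v12: WRITE c=85  (c history now [(1, 42), (12, 85)])
v13: WRITE b=5  (b history now [(6, 43), (9, 8), (13, 5)])
READ d @v11: history=[(2, 3), (5, 49), (8, 55)] -> pick v8 -> 55
READ d @v5: history=[(2, 3), (5, 49), (8, 55)] -> pick v5 -> 49
v14: WRITE b=8  (b history now [(6, 43), (9, 8), (13, 5), (14, 8)])
v15: WRITE e=29  (e history now [(4, 62), (15, 29)])
v16: WRITE d=91  (d history now [(2, 3), (5, 49), (8, 55), (16, 91)])
v17: WRITE e=87  (e history now [(4, 62), (15, 29), (17, 87)])
READ a @v7: history=[(3, 33), (7, 38)] -> pick v7 -> 38
READ c @v4: history=[(1, 42), (12, 85)] -> pick v1 -> 42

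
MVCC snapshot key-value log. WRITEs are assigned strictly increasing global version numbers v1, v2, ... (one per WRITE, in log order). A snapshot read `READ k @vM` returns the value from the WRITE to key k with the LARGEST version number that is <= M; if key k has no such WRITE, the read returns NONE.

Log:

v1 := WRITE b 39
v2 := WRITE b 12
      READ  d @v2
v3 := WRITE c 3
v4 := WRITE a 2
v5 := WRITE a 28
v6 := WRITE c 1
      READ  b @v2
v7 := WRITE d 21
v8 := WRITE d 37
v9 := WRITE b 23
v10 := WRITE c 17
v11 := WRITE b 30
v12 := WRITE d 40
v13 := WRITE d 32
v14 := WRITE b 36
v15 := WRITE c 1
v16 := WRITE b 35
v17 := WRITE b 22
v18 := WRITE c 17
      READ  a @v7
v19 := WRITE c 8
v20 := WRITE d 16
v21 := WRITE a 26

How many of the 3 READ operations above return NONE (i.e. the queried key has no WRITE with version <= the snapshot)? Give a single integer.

Answer: 1

Derivation:
v1: WRITE b=39  (b history now [(1, 39)])
v2: WRITE b=12  (b history now [(1, 39), (2, 12)])
READ d @v2: history=[] -> no version <= 2 -> NONE
v3: WRITE c=3  (c history now [(3, 3)])
v4: WRITE a=2  (a history now [(4, 2)])
v5: WRITE a=28  (a history now [(4, 2), (5, 28)])
v6: WRITE c=1  (c history now [(3, 3), (6, 1)])
READ b @v2: history=[(1, 39), (2, 12)] -> pick v2 -> 12
v7: WRITE d=21  (d history now [(7, 21)])
v8: WRITE d=37  (d history now [(7, 21), (8, 37)])
v9: WRITE b=23  (b history now [(1, 39), (2, 12), (9, 23)])
v10: WRITE c=17  (c history now [(3, 3), (6, 1), (10, 17)])
v11: WRITE b=30  (b history now [(1, 39), (2, 12), (9, 23), (11, 30)])
v12: WRITE d=40  (d history now [(7, 21), (8, 37), (12, 40)])
v13: WRITE d=32  (d history now [(7, 21), (8, 37), (12, 40), (13, 32)])
v14: WRITE b=36  (b history now [(1, 39), (2, 12), (9, 23), (11, 30), (14, 36)])
v15: WRITE c=1  (c history now [(3, 3), (6, 1), (10, 17), (15, 1)])
v16: WRITE b=35  (b history now [(1, 39), (2, 12), (9, 23), (11, 30), (14, 36), (16, 35)])
v17: WRITE b=22  (b history now [(1, 39), (2, 12), (9, 23), (11, 30), (14, 36), (16, 35), (17, 22)])
v18: WRITE c=17  (c history now [(3, 3), (6, 1), (10, 17), (15, 1), (18, 17)])
READ a @v7: history=[(4, 2), (5, 28)] -> pick v5 -> 28
v19: WRITE c=8  (c history now [(3, 3), (6, 1), (10, 17), (15, 1), (18, 17), (19, 8)])
v20: WRITE d=16  (d history now [(7, 21), (8, 37), (12, 40), (13, 32), (20, 16)])
v21: WRITE a=26  (a history now [(4, 2), (5, 28), (21, 26)])
Read results in order: ['NONE', '12', '28']
NONE count = 1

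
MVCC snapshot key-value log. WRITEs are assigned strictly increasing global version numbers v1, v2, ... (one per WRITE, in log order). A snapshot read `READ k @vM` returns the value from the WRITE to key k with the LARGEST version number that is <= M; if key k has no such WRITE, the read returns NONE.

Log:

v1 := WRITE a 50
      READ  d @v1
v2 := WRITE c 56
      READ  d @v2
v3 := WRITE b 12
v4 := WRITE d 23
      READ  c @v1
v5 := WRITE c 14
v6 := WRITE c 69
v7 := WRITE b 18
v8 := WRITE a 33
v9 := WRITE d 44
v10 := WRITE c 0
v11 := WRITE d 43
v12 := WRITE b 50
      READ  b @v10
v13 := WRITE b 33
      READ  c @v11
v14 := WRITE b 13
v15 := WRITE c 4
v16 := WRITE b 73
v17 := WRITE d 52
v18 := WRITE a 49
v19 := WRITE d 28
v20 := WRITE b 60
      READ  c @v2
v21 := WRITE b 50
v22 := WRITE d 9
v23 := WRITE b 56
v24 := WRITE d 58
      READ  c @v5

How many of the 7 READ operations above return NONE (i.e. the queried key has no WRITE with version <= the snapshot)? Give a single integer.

v1: WRITE a=50  (a history now [(1, 50)])
READ d @v1: history=[] -> no version <= 1 -> NONE
v2: WRITE c=56  (c history now [(2, 56)])
READ d @v2: history=[] -> no version <= 2 -> NONE
v3: WRITE b=12  (b history now [(3, 12)])
v4: WRITE d=23  (d history now [(4, 23)])
READ c @v1: history=[(2, 56)] -> no version <= 1 -> NONE
v5: WRITE c=14  (c history now [(2, 56), (5, 14)])
v6: WRITE c=69  (c history now [(2, 56), (5, 14), (6, 69)])
v7: WRITE b=18  (b history now [(3, 12), (7, 18)])
v8: WRITE a=33  (a history now [(1, 50), (8, 33)])
v9: WRITE d=44  (d history now [(4, 23), (9, 44)])
v10: WRITE c=0  (c history now [(2, 56), (5, 14), (6, 69), (10, 0)])
v11: WRITE d=43  (d history now [(4, 23), (9, 44), (11, 43)])
v12: WRITE b=50  (b history now [(3, 12), (7, 18), (12, 50)])
READ b @v10: history=[(3, 12), (7, 18), (12, 50)] -> pick v7 -> 18
v13: WRITE b=33  (b history now [(3, 12), (7, 18), (12, 50), (13, 33)])
READ c @v11: history=[(2, 56), (5, 14), (6, 69), (10, 0)] -> pick v10 -> 0
v14: WRITE b=13  (b history now [(3, 12), (7, 18), (12, 50), (13, 33), (14, 13)])
v15: WRITE c=4  (c history now [(2, 56), (5, 14), (6, 69), (10, 0), (15, 4)])
v16: WRITE b=73  (b history now [(3, 12), (7, 18), (12, 50), (13, 33), (14, 13), (16, 73)])
v17: WRITE d=52  (d history now [(4, 23), (9, 44), (11, 43), (17, 52)])
v18: WRITE a=49  (a history now [(1, 50), (8, 33), (18, 49)])
v19: WRITE d=28  (d history now [(4, 23), (9, 44), (11, 43), (17, 52), (19, 28)])
v20: WRITE b=60  (b history now [(3, 12), (7, 18), (12, 50), (13, 33), (14, 13), (16, 73), (20, 60)])
READ c @v2: history=[(2, 56), (5, 14), (6, 69), (10, 0), (15, 4)] -> pick v2 -> 56
v21: WRITE b=50  (b history now [(3, 12), (7, 18), (12, 50), (13, 33), (14, 13), (16, 73), (20, 60), (21, 50)])
v22: WRITE d=9  (d history now [(4, 23), (9, 44), (11, 43), (17, 52), (19, 28), (22, 9)])
v23: WRITE b=56  (b history now [(3, 12), (7, 18), (12, 50), (13, 33), (14, 13), (16, 73), (20, 60), (21, 50), (23, 56)])
v24: WRITE d=58  (d history now [(4, 23), (9, 44), (11, 43), (17, 52), (19, 28), (22, 9), (24, 58)])
READ c @v5: history=[(2, 56), (5, 14), (6, 69), (10, 0), (15, 4)] -> pick v5 -> 14
Read results in order: ['NONE', 'NONE', 'NONE', '18', '0', '56', '14']
NONE count = 3

Answer: 3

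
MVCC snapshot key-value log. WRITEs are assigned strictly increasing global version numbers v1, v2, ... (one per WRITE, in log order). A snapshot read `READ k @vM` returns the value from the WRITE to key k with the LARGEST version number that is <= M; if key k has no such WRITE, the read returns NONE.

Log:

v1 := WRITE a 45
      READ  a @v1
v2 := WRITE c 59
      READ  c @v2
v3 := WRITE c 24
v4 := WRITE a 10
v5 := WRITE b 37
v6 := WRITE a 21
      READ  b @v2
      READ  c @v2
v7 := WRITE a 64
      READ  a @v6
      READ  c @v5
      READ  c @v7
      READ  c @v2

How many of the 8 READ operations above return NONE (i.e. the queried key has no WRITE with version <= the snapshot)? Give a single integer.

Answer: 1

Derivation:
v1: WRITE a=45  (a history now [(1, 45)])
READ a @v1: history=[(1, 45)] -> pick v1 -> 45
v2: WRITE c=59  (c history now [(2, 59)])
READ c @v2: history=[(2, 59)] -> pick v2 -> 59
v3: WRITE c=24  (c history now [(2, 59), (3, 24)])
v4: WRITE a=10  (a history now [(1, 45), (4, 10)])
v5: WRITE b=37  (b history now [(5, 37)])
v6: WRITE a=21  (a history now [(1, 45), (4, 10), (6, 21)])
READ b @v2: history=[(5, 37)] -> no version <= 2 -> NONE
READ c @v2: history=[(2, 59), (3, 24)] -> pick v2 -> 59
v7: WRITE a=64  (a history now [(1, 45), (4, 10), (6, 21), (7, 64)])
READ a @v6: history=[(1, 45), (4, 10), (6, 21), (7, 64)] -> pick v6 -> 21
READ c @v5: history=[(2, 59), (3, 24)] -> pick v3 -> 24
READ c @v7: history=[(2, 59), (3, 24)] -> pick v3 -> 24
READ c @v2: history=[(2, 59), (3, 24)] -> pick v2 -> 59
Read results in order: ['45', '59', 'NONE', '59', '21', '24', '24', '59']
NONE count = 1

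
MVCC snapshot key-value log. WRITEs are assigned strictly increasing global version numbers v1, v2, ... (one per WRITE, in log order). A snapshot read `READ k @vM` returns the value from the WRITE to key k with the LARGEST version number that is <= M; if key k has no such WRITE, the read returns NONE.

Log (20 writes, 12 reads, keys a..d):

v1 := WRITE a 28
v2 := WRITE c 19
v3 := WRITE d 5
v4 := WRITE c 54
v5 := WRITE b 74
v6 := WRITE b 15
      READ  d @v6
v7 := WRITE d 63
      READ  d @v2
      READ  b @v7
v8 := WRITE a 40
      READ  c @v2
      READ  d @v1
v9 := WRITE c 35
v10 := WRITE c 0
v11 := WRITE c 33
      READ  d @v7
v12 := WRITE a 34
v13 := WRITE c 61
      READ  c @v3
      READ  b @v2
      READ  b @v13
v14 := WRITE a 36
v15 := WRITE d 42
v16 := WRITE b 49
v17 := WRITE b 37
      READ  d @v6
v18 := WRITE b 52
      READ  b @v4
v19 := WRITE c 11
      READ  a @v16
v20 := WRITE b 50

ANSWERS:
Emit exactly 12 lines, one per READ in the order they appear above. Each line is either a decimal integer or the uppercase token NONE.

Answer: 5
NONE
15
19
NONE
63
19
NONE
15
5
NONE
36

Derivation:
v1: WRITE a=28  (a history now [(1, 28)])
v2: WRITE c=19  (c history now [(2, 19)])
v3: WRITE d=5  (d history now [(3, 5)])
v4: WRITE c=54  (c history now [(2, 19), (4, 54)])
v5: WRITE b=74  (b history now [(5, 74)])
v6: WRITE b=15  (b history now [(5, 74), (6, 15)])
READ d @v6: history=[(3, 5)] -> pick v3 -> 5
v7: WRITE d=63  (d history now [(3, 5), (7, 63)])
READ d @v2: history=[(3, 5), (7, 63)] -> no version <= 2 -> NONE
READ b @v7: history=[(5, 74), (6, 15)] -> pick v6 -> 15
v8: WRITE a=40  (a history now [(1, 28), (8, 40)])
READ c @v2: history=[(2, 19), (4, 54)] -> pick v2 -> 19
READ d @v1: history=[(3, 5), (7, 63)] -> no version <= 1 -> NONE
v9: WRITE c=35  (c history now [(2, 19), (4, 54), (9, 35)])
v10: WRITE c=0  (c history now [(2, 19), (4, 54), (9, 35), (10, 0)])
v11: WRITE c=33  (c history now [(2, 19), (4, 54), (9, 35), (10, 0), (11, 33)])
READ d @v7: history=[(3, 5), (7, 63)] -> pick v7 -> 63
v12: WRITE a=34  (a history now [(1, 28), (8, 40), (12, 34)])
v13: WRITE c=61  (c history now [(2, 19), (4, 54), (9, 35), (10, 0), (11, 33), (13, 61)])
READ c @v3: history=[(2, 19), (4, 54), (9, 35), (10, 0), (11, 33), (13, 61)] -> pick v2 -> 19
READ b @v2: history=[(5, 74), (6, 15)] -> no version <= 2 -> NONE
READ b @v13: history=[(5, 74), (6, 15)] -> pick v6 -> 15
v14: WRITE a=36  (a history now [(1, 28), (8, 40), (12, 34), (14, 36)])
v15: WRITE d=42  (d history now [(3, 5), (7, 63), (15, 42)])
v16: WRITE b=49  (b history now [(5, 74), (6, 15), (16, 49)])
v17: WRITE b=37  (b history now [(5, 74), (6, 15), (16, 49), (17, 37)])
READ d @v6: history=[(3, 5), (7, 63), (15, 42)] -> pick v3 -> 5
v18: WRITE b=52  (b history now [(5, 74), (6, 15), (16, 49), (17, 37), (18, 52)])
READ b @v4: history=[(5, 74), (6, 15), (16, 49), (17, 37), (18, 52)] -> no version <= 4 -> NONE
v19: WRITE c=11  (c history now [(2, 19), (4, 54), (9, 35), (10, 0), (11, 33), (13, 61), (19, 11)])
READ a @v16: history=[(1, 28), (8, 40), (12, 34), (14, 36)] -> pick v14 -> 36
v20: WRITE b=50  (b history now [(5, 74), (6, 15), (16, 49), (17, 37), (18, 52), (20, 50)])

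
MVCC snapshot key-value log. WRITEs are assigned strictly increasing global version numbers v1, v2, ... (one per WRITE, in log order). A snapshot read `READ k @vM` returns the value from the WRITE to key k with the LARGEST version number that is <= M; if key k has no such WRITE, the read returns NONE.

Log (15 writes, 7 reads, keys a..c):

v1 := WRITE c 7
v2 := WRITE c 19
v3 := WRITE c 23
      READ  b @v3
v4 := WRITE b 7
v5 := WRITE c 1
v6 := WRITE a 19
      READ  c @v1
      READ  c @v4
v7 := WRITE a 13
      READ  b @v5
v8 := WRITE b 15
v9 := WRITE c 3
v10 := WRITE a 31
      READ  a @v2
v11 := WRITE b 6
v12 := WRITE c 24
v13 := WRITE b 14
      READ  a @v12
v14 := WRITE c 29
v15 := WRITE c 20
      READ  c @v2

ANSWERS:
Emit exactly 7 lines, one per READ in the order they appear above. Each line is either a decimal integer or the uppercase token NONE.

Answer: NONE
7
23
7
NONE
31
19

Derivation:
v1: WRITE c=7  (c history now [(1, 7)])
v2: WRITE c=19  (c history now [(1, 7), (2, 19)])
v3: WRITE c=23  (c history now [(1, 7), (2, 19), (3, 23)])
READ b @v3: history=[] -> no version <= 3 -> NONE
v4: WRITE b=7  (b history now [(4, 7)])
v5: WRITE c=1  (c history now [(1, 7), (2, 19), (3, 23), (5, 1)])
v6: WRITE a=19  (a history now [(6, 19)])
READ c @v1: history=[(1, 7), (2, 19), (3, 23), (5, 1)] -> pick v1 -> 7
READ c @v4: history=[(1, 7), (2, 19), (3, 23), (5, 1)] -> pick v3 -> 23
v7: WRITE a=13  (a history now [(6, 19), (7, 13)])
READ b @v5: history=[(4, 7)] -> pick v4 -> 7
v8: WRITE b=15  (b history now [(4, 7), (8, 15)])
v9: WRITE c=3  (c history now [(1, 7), (2, 19), (3, 23), (5, 1), (9, 3)])
v10: WRITE a=31  (a history now [(6, 19), (7, 13), (10, 31)])
READ a @v2: history=[(6, 19), (7, 13), (10, 31)] -> no version <= 2 -> NONE
v11: WRITE b=6  (b history now [(4, 7), (8, 15), (11, 6)])
v12: WRITE c=24  (c history now [(1, 7), (2, 19), (3, 23), (5, 1), (9, 3), (12, 24)])
v13: WRITE b=14  (b history now [(4, 7), (8, 15), (11, 6), (13, 14)])
READ a @v12: history=[(6, 19), (7, 13), (10, 31)] -> pick v10 -> 31
v14: WRITE c=29  (c history now [(1, 7), (2, 19), (3, 23), (5, 1), (9, 3), (12, 24), (14, 29)])
v15: WRITE c=20  (c history now [(1, 7), (2, 19), (3, 23), (5, 1), (9, 3), (12, 24), (14, 29), (15, 20)])
READ c @v2: history=[(1, 7), (2, 19), (3, 23), (5, 1), (9, 3), (12, 24), (14, 29), (15, 20)] -> pick v2 -> 19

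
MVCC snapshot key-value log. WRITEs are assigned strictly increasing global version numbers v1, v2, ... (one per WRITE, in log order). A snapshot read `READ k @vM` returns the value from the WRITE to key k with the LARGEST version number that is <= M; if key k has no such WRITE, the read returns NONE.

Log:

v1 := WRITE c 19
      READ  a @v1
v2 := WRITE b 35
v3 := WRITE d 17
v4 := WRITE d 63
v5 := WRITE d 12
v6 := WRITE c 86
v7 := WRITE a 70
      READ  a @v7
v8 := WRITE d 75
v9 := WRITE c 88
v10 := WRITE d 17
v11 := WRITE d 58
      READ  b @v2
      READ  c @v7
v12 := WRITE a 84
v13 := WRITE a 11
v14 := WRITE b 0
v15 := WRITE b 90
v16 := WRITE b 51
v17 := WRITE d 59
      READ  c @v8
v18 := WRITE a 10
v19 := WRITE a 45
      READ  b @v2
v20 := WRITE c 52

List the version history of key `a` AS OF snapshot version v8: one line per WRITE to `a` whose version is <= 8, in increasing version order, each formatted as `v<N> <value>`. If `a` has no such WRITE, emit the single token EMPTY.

Scan writes for key=a with version <= 8:
  v1 WRITE c 19 -> skip
  v2 WRITE b 35 -> skip
  v3 WRITE d 17 -> skip
  v4 WRITE d 63 -> skip
  v5 WRITE d 12 -> skip
  v6 WRITE c 86 -> skip
  v7 WRITE a 70 -> keep
  v8 WRITE d 75 -> skip
  v9 WRITE c 88 -> skip
  v10 WRITE d 17 -> skip
  v11 WRITE d 58 -> skip
  v12 WRITE a 84 -> drop (> snap)
  v13 WRITE a 11 -> drop (> snap)
  v14 WRITE b 0 -> skip
  v15 WRITE b 90 -> skip
  v16 WRITE b 51 -> skip
  v17 WRITE d 59 -> skip
  v18 WRITE a 10 -> drop (> snap)
  v19 WRITE a 45 -> drop (> snap)
  v20 WRITE c 52 -> skip
Collected: [(7, 70)]

Answer: v7 70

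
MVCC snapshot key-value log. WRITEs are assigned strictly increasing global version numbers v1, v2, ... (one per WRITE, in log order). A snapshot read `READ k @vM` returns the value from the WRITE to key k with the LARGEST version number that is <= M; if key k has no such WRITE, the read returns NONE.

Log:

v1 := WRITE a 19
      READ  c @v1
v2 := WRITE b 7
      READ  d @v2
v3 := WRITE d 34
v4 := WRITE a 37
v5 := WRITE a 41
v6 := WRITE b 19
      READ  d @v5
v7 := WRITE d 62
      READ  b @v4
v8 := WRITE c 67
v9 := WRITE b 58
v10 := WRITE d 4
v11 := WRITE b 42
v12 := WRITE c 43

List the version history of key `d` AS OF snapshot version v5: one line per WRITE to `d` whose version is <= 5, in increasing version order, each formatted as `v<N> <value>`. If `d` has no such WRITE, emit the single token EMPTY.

Scan writes for key=d with version <= 5:
  v1 WRITE a 19 -> skip
  v2 WRITE b 7 -> skip
  v3 WRITE d 34 -> keep
  v4 WRITE a 37 -> skip
  v5 WRITE a 41 -> skip
  v6 WRITE b 19 -> skip
  v7 WRITE d 62 -> drop (> snap)
  v8 WRITE c 67 -> skip
  v9 WRITE b 58 -> skip
  v10 WRITE d 4 -> drop (> snap)
  v11 WRITE b 42 -> skip
  v12 WRITE c 43 -> skip
Collected: [(3, 34)]

Answer: v3 34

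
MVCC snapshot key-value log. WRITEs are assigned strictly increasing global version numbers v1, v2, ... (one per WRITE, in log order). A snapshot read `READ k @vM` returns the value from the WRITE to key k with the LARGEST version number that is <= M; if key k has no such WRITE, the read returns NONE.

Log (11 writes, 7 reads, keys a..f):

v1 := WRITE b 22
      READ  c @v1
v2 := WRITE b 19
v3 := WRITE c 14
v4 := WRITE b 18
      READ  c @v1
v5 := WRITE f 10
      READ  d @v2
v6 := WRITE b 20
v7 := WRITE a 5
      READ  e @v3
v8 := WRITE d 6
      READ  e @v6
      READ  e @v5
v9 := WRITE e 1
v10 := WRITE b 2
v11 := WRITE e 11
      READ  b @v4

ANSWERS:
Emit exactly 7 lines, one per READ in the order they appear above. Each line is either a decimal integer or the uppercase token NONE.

v1: WRITE b=22  (b history now [(1, 22)])
READ c @v1: history=[] -> no version <= 1 -> NONE
v2: WRITE b=19  (b history now [(1, 22), (2, 19)])
v3: WRITE c=14  (c history now [(3, 14)])
v4: WRITE b=18  (b history now [(1, 22), (2, 19), (4, 18)])
READ c @v1: history=[(3, 14)] -> no version <= 1 -> NONE
v5: WRITE f=10  (f history now [(5, 10)])
READ d @v2: history=[] -> no version <= 2 -> NONE
v6: WRITE b=20  (b history now [(1, 22), (2, 19), (4, 18), (6, 20)])
v7: WRITE a=5  (a history now [(7, 5)])
READ e @v3: history=[] -> no version <= 3 -> NONE
v8: WRITE d=6  (d history now [(8, 6)])
READ e @v6: history=[] -> no version <= 6 -> NONE
READ e @v5: history=[] -> no version <= 5 -> NONE
v9: WRITE e=1  (e history now [(9, 1)])
v10: WRITE b=2  (b history now [(1, 22), (2, 19), (4, 18), (6, 20), (10, 2)])
v11: WRITE e=11  (e history now [(9, 1), (11, 11)])
READ b @v4: history=[(1, 22), (2, 19), (4, 18), (6, 20), (10, 2)] -> pick v4 -> 18

Answer: NONE
NONE
NONE
NONE
NONE
NONE
18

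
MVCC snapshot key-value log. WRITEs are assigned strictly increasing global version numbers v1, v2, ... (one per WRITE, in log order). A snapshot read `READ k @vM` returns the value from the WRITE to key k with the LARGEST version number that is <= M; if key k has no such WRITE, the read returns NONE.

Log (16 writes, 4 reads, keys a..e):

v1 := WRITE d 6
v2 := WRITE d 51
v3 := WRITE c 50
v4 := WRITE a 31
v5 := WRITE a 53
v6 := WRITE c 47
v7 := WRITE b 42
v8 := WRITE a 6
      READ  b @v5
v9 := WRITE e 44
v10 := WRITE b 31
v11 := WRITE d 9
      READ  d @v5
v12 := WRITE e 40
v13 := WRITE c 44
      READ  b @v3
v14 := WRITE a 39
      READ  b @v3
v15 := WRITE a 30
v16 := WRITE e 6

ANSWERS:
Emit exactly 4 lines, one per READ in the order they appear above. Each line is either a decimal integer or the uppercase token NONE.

v1: WRITE d=6  (d history now [(1, 6)])
v2: WRITE d=51  (d history now [(1, 6), (2, 51)])
v3: WRITE c=50  (c history now [(3, 50)])
v4: WRITE a=31  (a history now [(4, 31)])
v5: WRITE a=53  (a history now [(4, 31), (5, 53)])
v6: WRITE c=47  (c history now [(3, 50), (6, 47)])
v7: WRITE b=42  (b history now [(7, 42)])
v8: WRITE a=6  (a history now [(4, 31), (5, 53), (8, 6)])
READ b @v5: history=[(7, 42)] -> no version <= 5 -> NONE
v9: WRITE e=44  (e history now [(9, 44)])
v10: WRITE b=31  (b history now [(7, 42), (10, 31)])
v11: WRITE d=9  (d history now [(1, 6), (2, 51), (11, 9)])
READ d @v5: history=[(1, 6), (2, 51), (11, 9)] -> pick v2 -> 51
v12: WRITE e=40  (e history now [(9, 44), (12, 40)])
v13: WRITE c=44  (c history now [(3, 50), (6, 47), (13, 44)])
READ b @v3: history=[(7, 42), (10, 31)] -> no version <= 3 -> NONE
v14: WRITE a=39  (a history now [(4, 31), (5, 53), (8, 6), (14, 39)])
READ b @v3: history=[(7, 42), (10, 31)] -> no version <= 3 -> NONE
v15: WRITE a=30  (a history now [(4, 31), (5, 53), (8, 6), (14, 39), (15, 30)])
v16: WRITE e=6  (e history now [(9, 44), (12, 40), (16, 6)])

Answer: NONE
51
NONE
NONE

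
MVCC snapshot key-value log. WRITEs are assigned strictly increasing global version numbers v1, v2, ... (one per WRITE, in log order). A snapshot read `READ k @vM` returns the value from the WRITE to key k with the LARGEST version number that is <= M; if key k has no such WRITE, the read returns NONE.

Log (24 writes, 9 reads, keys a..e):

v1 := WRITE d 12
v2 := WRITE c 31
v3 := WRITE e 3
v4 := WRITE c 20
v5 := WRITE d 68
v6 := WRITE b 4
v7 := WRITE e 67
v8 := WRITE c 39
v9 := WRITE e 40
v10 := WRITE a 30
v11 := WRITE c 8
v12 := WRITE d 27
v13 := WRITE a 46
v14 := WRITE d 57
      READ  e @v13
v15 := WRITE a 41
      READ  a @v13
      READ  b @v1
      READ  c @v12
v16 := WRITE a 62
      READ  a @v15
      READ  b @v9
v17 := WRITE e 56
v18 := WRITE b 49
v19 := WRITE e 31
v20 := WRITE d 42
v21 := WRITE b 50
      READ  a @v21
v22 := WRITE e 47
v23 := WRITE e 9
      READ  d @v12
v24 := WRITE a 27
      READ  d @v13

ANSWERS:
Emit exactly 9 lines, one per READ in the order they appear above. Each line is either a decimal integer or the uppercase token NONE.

Answer: 40
46
NONE
8
41
4
62
27
27

Derivation:
v1: WRITE d=12  (d history now [(1, 12)])
v2: WRITE c=31  (c history now [(2, 31)])
v3: WRITE e=3  (e history now [(3, 3)])
v4: WRITE c=20  (c history now [(2, 31), (4, 20)])
v5: WRITE d=68  (d history now [(1, 12), (5, 68)])
v6: WRITE b=4  (b history now [(6, 4)])
v7: WRITE e=67  (e history now [(3, 3), (7, 67)])
v8: WRITE c=39  (c history now [(2, 31), (4, 20), (8, 39)])
v9: WRITE e=40  (e history now [(3, 3), (7, 67), (9, 40)])
v10: WRITE a=30  (a history now [(10, 30)])
v11: WRITE c=8  (c history now [(2, 31), (4, 20), (8, 39), (11, 8)])
v12: WRITE d=27  (d history now [(1, 12), (5, 68), (12, 27)])
v13: WRITE a=46  (a history now [(10, 30), (13, 46)])
v14: WRITE d=57  (d history now [(1, 12), (5, 68), (12, 27), (14, 57)])
READ e @v13: history=[(3, 3), (7, 67), (9, 40)] -> pick v9 -> 40
v15: WRITE a=41  (a history now [(10, 30), (13, 46), (15, 41)])
READ a @v13: history=[(10, 30), (13, 46), (15, 41)] -> pick v13 -> 46
READ b @v1: history=[(6, 4)] -> no version <= 1 -> NONE
READ c @v12: history=[(2, 31), (4, 20), (8, 39), (11, 8)] -> pick v11 -> 8
v16: WRITE a=62  (a history now [(10, 30), (13, 46), (15, 41), (16, 62)])
READ a @v15: history=[(10, 30), (13, 46), (15, 41), (16, 62)] -> pick v15 -> 41
READ b @v9: history=[(6, 4)] -> pick v6 -> 4
v17: WRITE e=56  (e history now [(3, 3), (7, 67), (9, 40), (17, 56)])
v18: WRITE b=49  (b history now [(6, 4), (18, 49)])
v19: WRITE e=31  (e history now [(3, 3), (7, 67), (9, 40), (17, 56), (19, 31)])
v20: WRITE d=42  (d history now [(1, 12), (5, 68), (12, 27), (14, 57), (20, 42)])
v21: WRITE b=50  (b history now [(6, 4), (18, 49), (21, 50)])
READ a @v21: history=[(10, 30), (13, 46), (15, 41), (16, 62)] -> pick v16 -> 62
v22: WRITE e=47  (e history now [(3, 3), (7, 67), (9, 40), (17, 56), (19, 31), (22, 47)])
v23: WRITE e=9  (e history now [(3, 3), (7, 67), (9, 40), (17, 56), (19, 31), (22, 47), (23, 9)])
READ d @v12: history=[(1, 12), (5, 68), (12, 27), (14, 57), (20, 42)] -> pick v12 -> 27
v24: WRITE a=27  (a history now [(10, 30), (13, 46), (15, 41), (16, 62), (24, 27)])
READ d @v13: history=[(1, 12), (5, 68), (12, 27), (14, 57), (20, 42)] -> pick v12 -> 27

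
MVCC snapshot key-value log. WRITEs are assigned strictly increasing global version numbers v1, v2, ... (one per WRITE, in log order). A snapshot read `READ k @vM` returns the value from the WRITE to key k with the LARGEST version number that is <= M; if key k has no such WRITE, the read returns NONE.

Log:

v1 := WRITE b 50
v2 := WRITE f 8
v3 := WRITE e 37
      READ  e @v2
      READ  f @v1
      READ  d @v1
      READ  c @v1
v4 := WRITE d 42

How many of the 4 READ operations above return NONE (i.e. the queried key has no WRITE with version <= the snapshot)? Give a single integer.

v1: WRITE b=50  (b history now [(1, 50)])
v2: WRITE f=8  (f history now [(2, 8)])
v3: WRITE e=37  (e history now [(3, 37)])
READ e @v2: history=[(3, 37)] -> no version <= 2 -> NONE
READ f @v1: history=[(2, 8)] -> no version <= 1 -> NONE
READ d @v1: history=[] -> no version <= 1 -> NONE
READ c @v1: history=[] -> no version <= 1 -> NONE
v4: WRITE d=42  (d history now [(4, 42)])
Read results in order: ['NONE', 'NONE', 'NONE', 'NONE']
NONE count = 4

Answer: 4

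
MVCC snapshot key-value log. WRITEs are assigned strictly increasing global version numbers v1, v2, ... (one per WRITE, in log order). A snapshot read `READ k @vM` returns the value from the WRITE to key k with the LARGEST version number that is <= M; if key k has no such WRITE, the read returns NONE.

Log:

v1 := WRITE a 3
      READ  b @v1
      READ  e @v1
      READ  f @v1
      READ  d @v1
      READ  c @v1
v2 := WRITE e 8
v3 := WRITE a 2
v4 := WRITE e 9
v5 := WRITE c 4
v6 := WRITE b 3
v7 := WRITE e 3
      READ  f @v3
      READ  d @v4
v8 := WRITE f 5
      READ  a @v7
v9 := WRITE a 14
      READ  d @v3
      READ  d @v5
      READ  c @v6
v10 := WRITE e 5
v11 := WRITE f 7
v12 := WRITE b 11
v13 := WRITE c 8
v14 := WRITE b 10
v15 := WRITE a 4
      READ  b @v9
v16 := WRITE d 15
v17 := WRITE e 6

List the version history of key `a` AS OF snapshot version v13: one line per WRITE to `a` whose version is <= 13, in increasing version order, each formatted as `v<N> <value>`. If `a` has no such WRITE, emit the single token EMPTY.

Answer: v1 3
v3 2
v9 14

Derivation:
Scan writes for key=a with version <= 13:
  v1 WRITE a 3 -> keep
  v2 WRITE e 8 -> skip
  v3 WRITE a 2 -> keep
  v4 WRITE e 9 -> skip
  v5 WRITE c 4 -> skip
  v6 WRITE b 3 -> skip
  v7 WRITE e 3 -> skip
  v8 WRITE f 5 -> skip
  v9 WRITE a 14 -> keep
  v10 WRITE e 5 -> skip
  v11 WRITE f 7 -> skip
  v12 WRITE b 11 -> skip
  v13 WRITE c 8 -> skip
  v14 WRITE b 10 -> skip
  v15 WRITE a 4 -> drop (> snap)
  v16 WRITE d 15 -> skip
  v17 WRITE e 6 -> skip
Collected: [(1, 3), (3, 2), (9, 14)]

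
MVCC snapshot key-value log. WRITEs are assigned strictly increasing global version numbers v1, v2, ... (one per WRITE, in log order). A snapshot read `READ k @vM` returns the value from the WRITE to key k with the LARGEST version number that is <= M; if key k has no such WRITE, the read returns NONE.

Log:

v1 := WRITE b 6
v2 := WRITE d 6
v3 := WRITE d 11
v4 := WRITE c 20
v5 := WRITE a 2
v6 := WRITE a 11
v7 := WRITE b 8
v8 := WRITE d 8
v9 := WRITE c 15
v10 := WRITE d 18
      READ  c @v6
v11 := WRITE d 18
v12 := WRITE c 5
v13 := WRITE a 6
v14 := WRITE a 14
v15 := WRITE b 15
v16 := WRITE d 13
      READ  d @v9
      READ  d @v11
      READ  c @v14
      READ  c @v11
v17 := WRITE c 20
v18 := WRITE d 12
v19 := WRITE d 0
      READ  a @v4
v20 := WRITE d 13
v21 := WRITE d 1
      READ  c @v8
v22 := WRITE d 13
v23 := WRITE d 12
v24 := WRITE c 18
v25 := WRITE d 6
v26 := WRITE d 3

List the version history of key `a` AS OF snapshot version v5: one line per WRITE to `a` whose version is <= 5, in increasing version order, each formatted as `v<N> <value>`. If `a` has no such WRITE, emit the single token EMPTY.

Answer: v5 2

Derivation:
Scan writes for key=a with version <= 5:
  v1 WRITE b 6 -> skip
  v2 WRITE d 6 -> skip
  v3 WRITE d 11 -> skip
  v4 WRITE c 20 -> skip
  v5 WRITE a 2 -> keep
  v6 WRITE a 11 -> drop (> snap)
  v7 WRITE b 8 -> skip
  v8 WRITE d 8 -> skip
  v9 WRITE c 15 -> skip
  v10 WRITE d 18 -> skip
  v11 WRITE d 18 -> skip
  v12 WRITE c 5 -> skip
  v13 WRITE a 6 -> drop (> snap)
  v14 WRITE a 14 -> drop (> snap)
  v15 WRITE b 15 -> skip
  v16 WRITE d 13 -> skip
  v17 WRITE c 20 -> skip
  v18 WRITE d 12 -> skip
  v19 WRITE d 0 -> skip
  v20 WRITE d 13 -> skip
  v21 WRITE d 1 -> skip
  v22 WRITE d 13 -> skip
  v23 WRITE d 12 -> skip
  v24 WRITE c 18 -> skip
  v25 WRITE d 6 -> skip
  v26 WRITE d 3 -> skip
Collected: [(5, 2)]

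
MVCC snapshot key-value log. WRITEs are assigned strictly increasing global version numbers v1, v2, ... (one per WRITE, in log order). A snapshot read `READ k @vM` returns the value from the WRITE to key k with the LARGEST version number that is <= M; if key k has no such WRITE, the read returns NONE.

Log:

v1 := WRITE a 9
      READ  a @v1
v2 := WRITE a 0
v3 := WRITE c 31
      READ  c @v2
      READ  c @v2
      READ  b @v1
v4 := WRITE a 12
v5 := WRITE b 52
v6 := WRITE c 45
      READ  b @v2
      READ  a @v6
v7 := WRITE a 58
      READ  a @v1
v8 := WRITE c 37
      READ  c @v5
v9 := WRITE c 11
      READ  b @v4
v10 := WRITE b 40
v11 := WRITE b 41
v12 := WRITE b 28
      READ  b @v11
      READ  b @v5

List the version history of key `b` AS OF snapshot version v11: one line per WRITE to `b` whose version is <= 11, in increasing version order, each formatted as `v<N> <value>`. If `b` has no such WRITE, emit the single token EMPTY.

Scan writes for key=b with version <= 11:
  v1 WRITE a 9 -> skip
  v2 WRITE a 0 -> skip
  v3 WRITE c 31 -> skip
  v4 WRITE a 12 -> skip
  v5 WRITE b 52 -> keep
  v6 WRITE c 45 -> skip
  v7 WRITE a 58 -> skip
  v8 WRITE c 37 -> skip
  v9 WRITE c 11 -> skip
  v10 WRITE b 40 -> keep
  v11 WRITE b 41 -> keep
  v12 WRITE b 28 -> drop (> snap)
Collected: [(5, 52), (10, 40), (11, 41)]

Answer: v5 52
v10 40
v11 41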